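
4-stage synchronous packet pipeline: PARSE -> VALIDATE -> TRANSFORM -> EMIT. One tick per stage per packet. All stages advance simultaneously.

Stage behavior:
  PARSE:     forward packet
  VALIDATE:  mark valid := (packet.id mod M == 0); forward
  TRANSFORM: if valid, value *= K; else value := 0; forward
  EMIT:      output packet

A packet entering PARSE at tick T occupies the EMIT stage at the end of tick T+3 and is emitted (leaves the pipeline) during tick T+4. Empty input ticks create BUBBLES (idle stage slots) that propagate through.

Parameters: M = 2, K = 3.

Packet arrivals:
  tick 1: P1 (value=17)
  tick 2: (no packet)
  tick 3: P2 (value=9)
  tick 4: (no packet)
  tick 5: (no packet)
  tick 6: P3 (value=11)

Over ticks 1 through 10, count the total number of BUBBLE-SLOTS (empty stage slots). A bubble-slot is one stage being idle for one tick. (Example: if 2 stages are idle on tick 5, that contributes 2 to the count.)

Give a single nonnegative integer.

Tick 1: [PARSE:P1(v=17,ok=F), VALIDATE:-, TRANSFORM:-, EMIT:-] out:-; bubbles=3
Tick 2: [PARSE:-, VALIDATE:P1(v=17,ok=F), TRANSFORM:-, EMIT:-] out:-; bubbles=3
Tick 3: [PARSE:P2(v=9,ok=F), VALIDATE:-, TRANSFORM:P1(v=0,ok=F), EMIT:-] out:-; bubbles=2
Tick 4: [PARSE:-, VALIDATE:P2(v=9,ok=T), TRANSFORM:-, EMIT:P1(v=0,ok=F)] out:-; bubbles=2
Tick 5: [PARSE:-, VALIDATE:-, TRANSFORM:P2(v=27,ok=T), EMIT:-] out:P1(v=0); bubbles=3
Tick 6: [PARSE:P3(v=11,ok=F), VALIDATE:-, TRANSFORM:-, EMIT:P2(v=27,ok=T)] out:-; bubbles=2
Tick 7: [PARSE:-, VALIDATE:P3(v=11,ok=F), TRANSFORM:-, EMIT:-] out:P2(v=27); bubbles=3
Tick 8: [PARSE:-, VALIDATE:-, TRANSFORM:P3(v=0,ok=F), EMIT:-] out:-; bubbles=3
Tick 9: [PARSE:-, VALIDATE:-, TRANSFORM:-, EMIT:P3(v=0,ok=F)] out:-; bubbles=3
Tick 10: [PARSE:-, VALIDATE:-, TRANSFORM:-, EMIT:-] out:P3(v=0); bubbles=4
Total bubble-slots: 28

Answer: 28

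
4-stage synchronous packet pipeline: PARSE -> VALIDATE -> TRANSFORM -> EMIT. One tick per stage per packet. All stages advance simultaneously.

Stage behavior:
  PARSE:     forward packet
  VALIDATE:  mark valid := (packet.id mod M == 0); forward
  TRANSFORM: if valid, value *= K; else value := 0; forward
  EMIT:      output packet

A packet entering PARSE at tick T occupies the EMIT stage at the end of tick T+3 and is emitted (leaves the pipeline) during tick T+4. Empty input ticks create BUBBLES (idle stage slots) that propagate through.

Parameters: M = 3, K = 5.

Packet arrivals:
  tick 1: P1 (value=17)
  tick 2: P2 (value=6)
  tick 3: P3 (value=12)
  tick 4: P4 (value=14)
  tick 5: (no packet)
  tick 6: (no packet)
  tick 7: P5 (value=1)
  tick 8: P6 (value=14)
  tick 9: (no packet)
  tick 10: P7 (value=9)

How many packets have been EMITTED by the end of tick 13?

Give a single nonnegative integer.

Tick 1: [PARSE:P1(v=17,ok=F), VALIDATE:-, TRANSFORM:-, EMIT:-] out:-; in:P1
Tick 2: [PARSE:P2(v=6,ok=F), VALIDATE:P1(v=17,ok=F), TRANSFORM:-, EMIT:-] out:-; in:P2
Tick 3: [PARSE:P3(v=12,ok=F), VALIDATE:P2(v=6,ok=F), TRANSFORM:P1(v=0,ok=F), EMIT:-] out:-; in:P3
Tick 4: [PARSE:P4(v=14,ok=F), VALIDATE:P3(v=12,ok=T), TRANSFORM:P2(v=0,ok=F), EMIT:P1(v=0,ok=F)] out:-; in:P4
Tick 5: [PARSE:-, VALIDATE:P4(v=14,ok=F), TRANSFORM:P3(v=60,ok=T), EMIT:P2(v=0,ok=F)] out:P1(v=0); in:-
Tick 6: [PARSE:-, VALIDATE:-, TRANSFORM:P4(v=0,ok=F), EMIT:P3(v=60,ok=T)] out:P2(v=0); in:-
Tick 7: [PARSE:P5(v=1,ok=F), VALIDATE:-, TRANSFORM:-, EMIT:P4(v=0,ok=F)] out:P3(v=60); in:P5
Tick 8: [PARSE:P6(v=14,ok=F), VALIDATE:P5(v=1,ok=F), TRANSFORM:-, EMIT:-] out:P4(v=0); in:P6
Tick 9: [PARSE:-, VALIDATE:P6(v=14,ok=T), TRANSFORM:P5(v=0,ok=F), EMIT:-] out:-; in:-
Tick 10: [PARSE:P7(v=9,ok=F), VALIDATE:-, TRANSFORM:P6(v=70,ok=T), EMIT:P5(v=0,ok=F)] out:-; in:P7
Tick 11: [PARSE:-, VALIDATE:P7(v=9,ok=F), TRANSFORM:-, EMIT:P6(v=70,ok=T)] out:P5(v=0); in:-
Tick 12: [PARSE:-, VALIDATE:-, TRANSFORM:P7(v=0,ok=F), EMIT:-] out:P6(v=70); in:-
Tick 13: [PARSE:-, VALIDATE:-, TRANSFORM:-, EMIT:P7(v=0,ok=F)] out:-; in:-
Emitted by tick 13: ['P1', 'P2', 'P3', 'P4', 'P5', 'P6']

Answer: 6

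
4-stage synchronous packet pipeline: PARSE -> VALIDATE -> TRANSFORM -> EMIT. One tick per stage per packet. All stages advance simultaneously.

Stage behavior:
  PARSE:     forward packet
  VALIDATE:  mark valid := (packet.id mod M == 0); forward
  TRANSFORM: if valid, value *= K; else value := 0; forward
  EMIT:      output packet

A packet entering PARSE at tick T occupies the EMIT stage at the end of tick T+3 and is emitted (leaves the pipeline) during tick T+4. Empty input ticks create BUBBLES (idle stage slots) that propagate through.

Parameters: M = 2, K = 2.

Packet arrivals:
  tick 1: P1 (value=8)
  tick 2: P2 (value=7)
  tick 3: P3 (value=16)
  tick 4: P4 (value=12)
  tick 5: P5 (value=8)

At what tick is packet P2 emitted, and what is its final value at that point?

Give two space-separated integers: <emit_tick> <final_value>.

Tick 1: [PARSE:P1(v=8,ok=F), VALIDATE:-, TRANSFORM:-, EMIT:-] out:-; in:P1
Tick 2: [PARSE:P2(v=7,ok=F), VALIDATE:P1(v=8,ok=F), TRANSFORM:-, EMIT:-] out:-; in:P2
Tick 3: [PARSE:P3(v=16,ok=F), VALIDATE:P2(v=7,ok=T), TRANSFORM:P1(v=0,ok=F), EMIT:-] out:-; in:P3
Tick 4: [PARSE:P4(v=12,ok=F), VALIDATE:P3(v=16,ok=F), TRANSFORM:P2(v=14,ok=T), EMIT:P1(v=0,ok=F)] out:-; in:P4
Tick 5: [PARSE:P5(v=8,ok=F), VALIDATE:P4(v=12,ok=T), TRANSFORM:P3(v=0,ok=F), EMIT:P2(v=14,ok=T)] out:P1(v=0); in:P5
Tick 6: [PARSE:-, VALIDATE:P5(v=8,ok=F), TRANSFORM:P4(v=24,ok=T), EMIT:P3(v=0,ok=F)] out:P2(v=14); in:-
Tick 7: [PARSE:-, VALIDATE:-, TRANSFORM:P5(v=0,ok=F), EMIT:P4(v=24,ok=T)] out:P3(v=0); in:-
Tick 8: [PARSE:-, VALIDATE:-, TRANSFORM:-, EMIT:P5(v=0,ok=F)] out:P4(v=24); in:-
Tick 9: [PARSE:-, VALIDATE:-, TRANSFORM:-, EMIT:-] out:P5(v=0); in:-
P2: arrives tick 2, valid=True (id=2, id%2=0), emit tick 6, final value 14

Answer: 6 14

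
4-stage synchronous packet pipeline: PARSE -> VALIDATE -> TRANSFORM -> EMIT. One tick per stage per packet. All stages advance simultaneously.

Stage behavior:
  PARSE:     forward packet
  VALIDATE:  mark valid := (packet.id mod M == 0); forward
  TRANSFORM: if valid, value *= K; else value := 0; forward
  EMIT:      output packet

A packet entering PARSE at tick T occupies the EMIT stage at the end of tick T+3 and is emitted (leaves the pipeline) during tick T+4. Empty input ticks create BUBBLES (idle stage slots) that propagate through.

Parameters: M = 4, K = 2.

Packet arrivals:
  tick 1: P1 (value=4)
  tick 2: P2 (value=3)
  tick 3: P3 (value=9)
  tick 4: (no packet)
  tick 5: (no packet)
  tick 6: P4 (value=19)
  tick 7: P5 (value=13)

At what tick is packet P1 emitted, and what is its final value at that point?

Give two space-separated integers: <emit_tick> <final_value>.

Answer: 5 0

Derivation:
Tick 1: [PARSE:P1(v=4,ok=F), VALIDATE:-, TRANSFORM:-, EMIT:-] out:-; in:P1
Tick 2: [PARSE:P2(v=3,ok=F), VALIDATE:P1(v=4,ok=F), TRANSFORM:-, EMIT:-] out:-; in:P2
Tick 3: [PARSE:P3(v=9,ok=F), VALIDATE:P2(v=3,ok=F), TRANSFORM:P1(v=0,ok=F), EMIT:-] out:-; in:P3
Tick 4: [PARSE:-, VALIDATE:P3(v=9,ok=F), TRANSFORM:P2(v=0,ok=F), EMIT:P1(v=0,ok=F)] out:-; in:-
Tick 5: [PARSE:-, VALIDATE:-, TRANSFORM:P3(v=0,ok=F), EMIT:P2(v=0,ok=F)] out:P1(v=0); in:-
Tick 6: [PARSE:P4(v=19,ok=F), VALIDATE:-, TRANSFORM:-, EMIT:P3(v=0,ok=F)] out:P2(v=0); in:P4
Tick 7: [PARSE:P5(v=13,ok=F), VALIDATE:P4(v=19,ok=T), TRANSFORM:-, EMIT:-] out:P3(v=0); in:P5
Tick 8: [PARSE:-, VALIDATE:P5(v=13,ok=F), TRANSFORM:P4(v=38,ok=T), EMIT:-] out:-; in:-
Tick 9: [PARSE:-, VALIDATE:-, TRANSFORM:P5(v=0,ok=F), EMIT:P4(v=38,ok=T)] out:-; in:-
Tick 10: [PARSE:-, VALIDATE:-, TRANSFORM:-, EMIT:P5(v=0,ok=F)] out:P4(v=38); in:-
Tick 11: [PARSE:-, VALIDATE:-, TRANSFORM:-, EMIT:-] out:P5(v=0); in:-
P1: arrives tick 1, valid=False (id=1, id%4=1), emit tick 5, final value 0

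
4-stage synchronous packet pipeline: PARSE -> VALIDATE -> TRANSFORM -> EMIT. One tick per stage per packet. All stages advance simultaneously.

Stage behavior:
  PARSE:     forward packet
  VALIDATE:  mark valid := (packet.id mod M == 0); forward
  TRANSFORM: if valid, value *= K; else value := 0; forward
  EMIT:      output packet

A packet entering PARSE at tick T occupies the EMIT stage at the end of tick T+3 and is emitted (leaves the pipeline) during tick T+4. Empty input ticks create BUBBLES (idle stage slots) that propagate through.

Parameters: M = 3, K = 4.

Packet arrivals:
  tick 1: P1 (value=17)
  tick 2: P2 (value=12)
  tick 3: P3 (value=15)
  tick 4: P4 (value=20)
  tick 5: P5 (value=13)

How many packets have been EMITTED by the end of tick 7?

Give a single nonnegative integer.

Answer: 3

Derivation:
Tick 1: [PARSE:P1(v=17,ok=F), VALIDATE:-, TRANSFORM:-, EMIT:-] out:-; in:P1
Tick 2: [PARSE:P2(v=12,ok=F), VALIDATE:P1(v=17,ok=F), TRANSFORM:-, EMIT:-] out:-; in:P2
Tick 3: [PARSE:P3(v=15,ok=F), VALIDATE:P2(v=12,ok=F), TRANSFORM:P1(v=0,ok=F), EMIT:-] out:-; in:P3
Tick 4: [PARSE:P4(v=20,ok=F), VALIDATE:P3(v=15,ok=T), TRANSFORM:P2(v=0,ok=F), EMIT:P1(v=0,ok=F)] out:-; in:P4
Tick 5: [PARSE:P5(v=13,ok=F), VALIDATE:P4(v=20,ok=F), TRANSFORM:P3(v=60,ok=T), EMIT:P2(v=0,ok=F)] out:P1(v=0); in:P5
Tick 6: [PARSE:-, VALIDATE:P5(v=13,ok=F), TRANSFORM:P4(v=0,ok=F), EMIT:P3(v=60,ok=T)] out:P2(v=0); in:-
Tick 7: [PARSE:-, VALIDATE:-, TRANSFORM:P5(v=0,ok=F), EMIT:P4(v=0,ok=F)] out:P3(v=60); in:-
Emitted by tick 7: ['P1', 'P2', 'P3']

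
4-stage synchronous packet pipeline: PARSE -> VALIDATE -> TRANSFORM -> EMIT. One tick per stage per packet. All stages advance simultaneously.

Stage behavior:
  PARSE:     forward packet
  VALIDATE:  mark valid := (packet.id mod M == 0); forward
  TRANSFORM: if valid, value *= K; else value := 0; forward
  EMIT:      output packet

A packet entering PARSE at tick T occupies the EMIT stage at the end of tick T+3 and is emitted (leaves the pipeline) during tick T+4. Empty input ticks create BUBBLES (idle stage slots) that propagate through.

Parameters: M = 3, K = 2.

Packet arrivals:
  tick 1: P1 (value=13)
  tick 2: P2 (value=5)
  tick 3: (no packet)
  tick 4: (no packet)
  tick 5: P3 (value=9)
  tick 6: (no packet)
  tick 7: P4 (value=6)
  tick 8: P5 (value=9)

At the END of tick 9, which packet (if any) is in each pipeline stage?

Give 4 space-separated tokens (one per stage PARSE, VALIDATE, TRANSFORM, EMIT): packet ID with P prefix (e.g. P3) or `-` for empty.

Tick 1: [PARSE:P1(v=13,ok=F), VALIDATE:-, TRANSFORM:-, EMIT:-] out:-; in:P1
Tick 2: [PARSE:P2(v=5,ok=F), VALIDATE:P1(v=13,ok=F), TRANSFORM:-, EMIT:-] out:-; in:P2
Tick 3: [PARSE:-, VALIDATE:P2(v=5,ok=F), TRANSFORM:P1(v=0,ok=F), EMIT:-] out:-; in:-
Tick 4: [PARSE:-, VALIDATE:-, TRANSFORM:P2(v=0,ok=F), EMIT:P1(v=0,ok=F)] out:-; in:-
Tick 5: [PARSE:P3(v=9,ok=F), VALIDATE:-, TRANSFORM:-, EMIT:P2(v=0,ok=F)] out:P1(v=0); in:P3
Tick 6: [PARSE:-, VALIDATE:P3(v=9,ok=T), TRANSFORM:-, EMIT:-] out:P2(v=0); in:-
Tick 7: [PARSE:P4(v=6,ok=F), VALIDATE:-, TRANSFORM:P3(v=18,ok=T), EMIT:-] out:-; in:P4
Tick 8: [PARSE:P5(v=9,ok=F), VALIDATE:P4(v=6,ok=F), TRANSFORM:-, EMIT:P3(v=18,ok=T)] out:-; in:P5
Tick 9: [PARSE:-, VALIDATE:P5(v=9,ok=F), TRANSFORM:P4(v=0,ok=F), EMIT:-] out:P3(v=18); in:-
At end of tick 9: ['-', 'P5', 'P4', '-']

Answer: - P5 P4 -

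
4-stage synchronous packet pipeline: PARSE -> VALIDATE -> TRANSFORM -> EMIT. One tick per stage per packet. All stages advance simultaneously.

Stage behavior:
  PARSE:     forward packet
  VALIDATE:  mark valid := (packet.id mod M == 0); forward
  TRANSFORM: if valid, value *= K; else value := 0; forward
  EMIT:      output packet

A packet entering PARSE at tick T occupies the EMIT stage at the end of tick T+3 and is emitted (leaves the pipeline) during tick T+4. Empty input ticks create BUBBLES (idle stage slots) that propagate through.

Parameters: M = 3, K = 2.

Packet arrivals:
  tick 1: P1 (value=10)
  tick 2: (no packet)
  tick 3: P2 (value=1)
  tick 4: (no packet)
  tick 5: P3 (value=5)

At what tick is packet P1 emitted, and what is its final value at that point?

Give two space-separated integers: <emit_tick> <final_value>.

Tick 1: [PARSE:P1(v=10,ok=F), VALIDATE:-, TRANSFORM:-, EMIT:-] out:-; in:P1
Tick 2: [PARSE:-, VALIDATE:P1(v=10,ok=F), TRANSFORM:-, EMIT:-] out:-; in:-
Tick 3: [PARSE:P2(v=1,ok=F), VALIDATE:-, TRANSFORM:P1(v=0,ok=F), EMIT:-] out:-; in:P2
Tick 4: [PARSE:-, VALIDATE:P2(v=1,ok=F), TRANSFORM:-, EMIT:P1(v=0,ok=F)] out:-; in:-
Tick 5: [PARSE:P3(v=5,ok=F), VALIDATE:-, TRANSFORM:P2(v=0,ok=F), EMIT:-] out:P1(v=0); in:P3
Tick 6: [PARSE:-, VALIDATE:P3(v=5,ok=T), TRANSFORM:-, EMIT:P2(v=0,ok=F)] out:-; in:-
Tick 7: [PARSE:-, VALIDATE:-, TRANSFORM:P3(v=10,ok=T), EMIT:-] out:P2(v=0); in:-
Tick 8: [PARSE:-, VALIDATE:-, TRANSFORM:-, EMIT:P3(v=10,ok=T)] out:-; in:-
Tick 9: [PARSE:-, VALIDATE:-, TRANSFORM:-, EMIT:-] out:P3(v=10); in:-
P1: arrives tick 1, valid=False (id=1, id%3=1), emit tick 5, final value 0

Answer: 5 0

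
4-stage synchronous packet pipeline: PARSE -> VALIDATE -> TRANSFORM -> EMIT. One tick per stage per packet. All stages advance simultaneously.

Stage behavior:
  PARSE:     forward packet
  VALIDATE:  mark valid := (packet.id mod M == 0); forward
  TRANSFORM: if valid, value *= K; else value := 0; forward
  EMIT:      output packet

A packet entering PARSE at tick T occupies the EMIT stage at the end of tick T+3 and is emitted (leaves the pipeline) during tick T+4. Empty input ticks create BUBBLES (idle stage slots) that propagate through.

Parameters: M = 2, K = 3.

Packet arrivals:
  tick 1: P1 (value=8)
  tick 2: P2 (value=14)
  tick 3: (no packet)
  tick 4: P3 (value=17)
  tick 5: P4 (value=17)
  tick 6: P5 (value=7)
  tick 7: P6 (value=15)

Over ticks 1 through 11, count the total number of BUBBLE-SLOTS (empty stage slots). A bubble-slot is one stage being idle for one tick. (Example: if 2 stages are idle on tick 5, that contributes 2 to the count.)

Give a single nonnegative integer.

Answer: 20

Derivation:
Tick 1: [PARSE:P1(v=8,ok=F), VALIDATE:-, TRANSFORM:-, EMIT:-] out:-; bubbles=3
Tick 2: [PARSE:P2(v=14,ok=F), VALIDATE:P1(v=8,ok=F), TRANSFORM:-, EMIT:-] out:-; bubbles=2
Tick 3: [PARSE:-, VALIDATE:P2(v=14,ok=T), TRANSFORM:P1(v=0,ok=F), EMIT:-] out:-; bubbles=2
Tick 4: [PARSE:P3(v=17,ok=F), VALIDATE:-, TRANSFORM:P2(v=42,ok=T), EMIT:P1(v=0,ok=F)] out:-; bubbles=1
Tick 5: [PARSE:P4(v=17,ok=F), VALIDATE:P3(v=17,ok=F), TRANSFORM:-, EMIT:P2(v=42,ok=T)] out:P1(v=0); bubbles=1
Tick 6: [PARSE:P5(v=7,ok=F), VALIDATE:P4(v=17,ok=T), TRANSFORM:P3(v=0,ok=F), EMIT:-] out:P2(v=42); bubbles=1
Tick 7: [PARSE:P6(v=15,ok=F), VALIDATE:P5(v=7,ok=F), TRANSFORM:P4(v=51,ok=T), EMIT:P3(v=0,ok=F)] out:-; bubbles=0
Tick 8: [PARSE:-, VALIDATE:P6(v=15,ok=T), TRANSFORM:P5(v=0,ok=F), EMIT:P4(v=51,ok=T)] out:P3(v=0); bubbles=1
Tick 9: [PARSE:-, VALIDATE:-, TRANSFORM:P6(v=45,ok=T), EMIT:P5(v=0,ok=F)] out:P4(v=51); bubbles=2
Tick 10: [PARSE:-, VALIDATE:-, TRANSFORM:-, EMIT:P6(v=45,ok=T)] out:P5(v=0); bubbles=3
Tick 11: [PARSE:-, VALIDATE:-, TRANSFORM:-, EMIT:-] out:P6(v=45); bubbles=4
Total bubble-slots: 20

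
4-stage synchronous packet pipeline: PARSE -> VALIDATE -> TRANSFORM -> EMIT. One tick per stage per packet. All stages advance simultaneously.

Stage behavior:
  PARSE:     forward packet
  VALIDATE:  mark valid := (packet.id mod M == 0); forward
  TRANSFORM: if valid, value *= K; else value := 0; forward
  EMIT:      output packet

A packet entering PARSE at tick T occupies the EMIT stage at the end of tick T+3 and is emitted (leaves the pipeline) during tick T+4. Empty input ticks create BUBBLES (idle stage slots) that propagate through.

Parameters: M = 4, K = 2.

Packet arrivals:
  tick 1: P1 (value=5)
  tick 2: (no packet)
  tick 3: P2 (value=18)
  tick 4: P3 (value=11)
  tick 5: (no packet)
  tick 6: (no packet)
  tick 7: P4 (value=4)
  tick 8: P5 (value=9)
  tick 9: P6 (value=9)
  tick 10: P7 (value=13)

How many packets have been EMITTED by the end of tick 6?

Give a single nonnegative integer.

Tick 1: [PARSE:P1(v=5,ok=F), VALIDATE:-, TRANSFORM:-, EMIT:-] out:-; in:P1
Tick 2: [PARSE:-, VALIDATE:P1(v=5,ok=F), TRANSFORM:-, EMIT:-] out:-; in:-
Tick 3: [PARSE:P2(v=18,ok=F), VALIDATE:-, TRANSFORM:P1(v=0,ok=F), EMIT:-] out:-; in:P2
Tick 4: [PARSE:P3(v=11,ok=F), VALIDATE:P2(v=18,ok=F), TRANSFORM:-, EMIT:P1(v=0,ok=F)] out:-; in:P3
Tick 5: [PARSE:-, VALIDATE:P3(v=11,ok=F), TRANSFORM:P2(v=0,ok=F), EMIT:-] out:P1(v=0); in:-
Tick 6: [PARSE:-, VALIDATE:-, TRANSFORM:P3(v=0,ok=F), EMIT:P2(v=0,ok=F)] out:-; in:-
Emitted by tick 6: ['P1']

Answer: 1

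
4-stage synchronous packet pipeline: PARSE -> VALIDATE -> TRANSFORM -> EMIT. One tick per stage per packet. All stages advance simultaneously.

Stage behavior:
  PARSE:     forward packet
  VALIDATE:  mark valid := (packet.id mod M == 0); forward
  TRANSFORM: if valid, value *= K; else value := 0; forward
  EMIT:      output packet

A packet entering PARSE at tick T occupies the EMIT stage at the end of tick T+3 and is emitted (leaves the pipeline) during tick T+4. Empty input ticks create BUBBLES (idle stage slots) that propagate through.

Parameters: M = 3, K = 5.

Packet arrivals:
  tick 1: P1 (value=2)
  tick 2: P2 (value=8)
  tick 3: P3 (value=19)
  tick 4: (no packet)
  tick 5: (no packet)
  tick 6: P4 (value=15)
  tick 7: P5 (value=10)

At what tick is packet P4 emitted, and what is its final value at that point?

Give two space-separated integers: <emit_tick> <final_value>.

Tick 1: [PARSE:P1(v=2,ok=F), VALIDATE:-, TRANSFORM:-, EMIT:-] out:-; in:P1
Tick 2: [PARSE:P2(v=8,ok=F), VALIDATE:P1(v=2,ok=F), TRANSFORM:-, EMIT:-] out:-; in:P2
Tick 3: [PARSE:P3(v=19,ok=F), VALIDATE:P2(v=8,ok=F), TRANSFORM:P1(v=0,ok=F), EMIT:-] out:-; in:P3
Tick 4: [PARSE:-, VALIDATE:P3(v=19,ok=T), TRANSFORM:P2(v=0,ok=F), EMIT:P1(v=0,ok=F)] out:-; in:-
Tick 5: [PARSE:-, VALIDATE:-, TRANSFORM:P3(v=95,ok=T), EMIT:P2(v=0,ok=F)] out:P1(v=0); in:-
Tick 6: [PARSE:P4(v=15,ok=F), VALIDATE:-, TRANSFORM:-, EMIT:P3(v=95,ok=T)] out:P2(v=0); in:P4
Tick 7: [PARSE:P5(v=10,ok=F), VALIDATE:P4(v=15,ok=F), TRANSFORM:-, EMIT:-] out:P3(v=95); in:P5
Tick 8: [PARSE:-, VALIDATE:P5(v=10,ok=F), TRANSFORM:P4(v=0,ok=F), EMIT:-] out:-; in:-
Tick 9: [PARSE:-, VALIDATE:-, TRANSFORM:P5(v=0,ok=F), EMIT:P4(v=0,ok=F)] out:-; in:-
Tick 10: [PARSE:-, VALIDATE:-, TRANSFORM:-, EMIT:P5(v=0,ok=F)] out:P4(v=0); in:-
Tick 11: [PARSE:-, VALIDATE:-, TRANSFORM:-, EMIT:-] out:P5(v=0); in:-
P4: arrives tick 6, valid=False (id=4, id%3=1), emit tick 10, final value 0

Answer: 10 0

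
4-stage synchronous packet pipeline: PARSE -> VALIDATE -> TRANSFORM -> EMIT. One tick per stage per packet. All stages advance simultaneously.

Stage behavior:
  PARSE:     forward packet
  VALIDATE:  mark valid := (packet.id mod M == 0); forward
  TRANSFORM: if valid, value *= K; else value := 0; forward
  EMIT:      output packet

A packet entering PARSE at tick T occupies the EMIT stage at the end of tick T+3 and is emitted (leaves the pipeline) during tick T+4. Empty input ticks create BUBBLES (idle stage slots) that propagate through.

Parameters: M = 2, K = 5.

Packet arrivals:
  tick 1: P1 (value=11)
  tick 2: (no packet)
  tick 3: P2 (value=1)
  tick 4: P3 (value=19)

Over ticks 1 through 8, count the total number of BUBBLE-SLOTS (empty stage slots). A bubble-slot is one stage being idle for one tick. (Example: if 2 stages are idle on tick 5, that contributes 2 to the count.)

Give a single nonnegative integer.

Answer: 20

Derivation:
Tick 1: [PARSE:P1(v=11,ok=F), VALIDATE:-, TRANSFORM:-, EMIT:-] out:-; bubbles=3
Tick 2: [PARSE:-, VALIDATE:P1(v=11,ok=F), TRANSFORM:-, EMIT:-] out:-; bubbles=3
Tick 3: [PARSE:P2(v=1,ok=F), VALIDATE:-, TRANSFORM:P1(v=0,ok=F), EMIT:-] out:-; bubbles=2
Tick 4: [PARSE:P3(v=19,ok=F), VALIDATE:P2(v=1,ok=T), TRANSFORM:-, EMIT:P1(v=0,ok=F)] out:-; bubbles=1
Tick 5: [PARSE:-, VALIDATE:P3(v=19,ok=F), TRANSFORM:P2(v=5,ok=T), EMIT:-] out:P1(v=0); bubbles=2
Tick 6: [PARSE:-, VALIDATE:-, TRANSFORM:P3(v=0,ok=F), EMIT:P2(v=5,ok=T)] out:-; bubbles=2
Tick 7: [PARSE:-, VALIDATE:-, TRANSFORM:-, EMIT:P3(v=0,ok=F)] out:P2(v=5); bubbles=3
Tick 8: [PARSE:-, VALIDATE:-, TRANSFORM:-, EMIT:-] out:P3(v=0); bubbles=4
Total bubble-slots: 20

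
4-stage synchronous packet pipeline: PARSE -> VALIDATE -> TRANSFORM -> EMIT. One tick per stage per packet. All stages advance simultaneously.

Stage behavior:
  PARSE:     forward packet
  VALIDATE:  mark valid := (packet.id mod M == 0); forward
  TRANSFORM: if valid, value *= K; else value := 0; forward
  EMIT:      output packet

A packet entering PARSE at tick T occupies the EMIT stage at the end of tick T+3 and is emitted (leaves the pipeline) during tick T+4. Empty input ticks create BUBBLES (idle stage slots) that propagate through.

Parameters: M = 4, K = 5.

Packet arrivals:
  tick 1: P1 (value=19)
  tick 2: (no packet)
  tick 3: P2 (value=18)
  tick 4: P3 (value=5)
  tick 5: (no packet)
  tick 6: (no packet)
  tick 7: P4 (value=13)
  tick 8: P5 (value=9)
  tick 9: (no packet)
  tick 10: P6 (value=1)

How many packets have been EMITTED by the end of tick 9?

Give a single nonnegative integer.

Answer: 3

Derivation:
Tick 1: [PARSE:P1(v=19,ok=F), VALIDATE:-, TRANSFORM:-, EMIT:-] out:-; in:P1
Tick 2: [PARSE:-, VALIDATE:P1(v=19,ok=F), TRANSFORM:-, EMIT:-] out:-; in:-
Tick 3: [PARSE:P2(v=18,ok=F), VALIDATE:-, TRANSFORM:P1(v=0,ok=F), EMIT:-] out:-; in:P2
Tick 4: [PARSE:P3(v=5,ok=F), VALIDATE:P2(v=18,ok=F), TRANSFORM:-, EMIT:P1(v=0,ok=F)] out:-; in:P3
Tick 5: [PARSE:-, VALIDATE:P3(v=5,ok=F), TRANSFORM:P2(v=0,ok=F), EMIT:-] out:P1(v=0); in:-
Tick 6: [PARSE:-, VALIDATE:-, TRANSFORM:P3(v=0,ok=F), EMIT:P2(v=0,ok=F)] out:-; in:-
Tick 7: [PARSE:P4(v=13,ok=F), VALIDATE:-, TRANSFORM:-, EMIT:P3(v=0,ok=F)] out:P2(v=0); in:P4
Tick 8: [PARSE:P5(v=9,ok=F), VALIDATE:P4(v=13,ok=T), TRANSFORM:-, EMIT:-] out:P3(v=0); in:P5
Tick 9: [PARSE:-, VALIDATE:P5(v=9,ok=F), TRANSFORM:P4(v=65,ok=T), EMIT:-] out:-; in:-
Emitted by tick 9: ['P1', 'P2', 'P3']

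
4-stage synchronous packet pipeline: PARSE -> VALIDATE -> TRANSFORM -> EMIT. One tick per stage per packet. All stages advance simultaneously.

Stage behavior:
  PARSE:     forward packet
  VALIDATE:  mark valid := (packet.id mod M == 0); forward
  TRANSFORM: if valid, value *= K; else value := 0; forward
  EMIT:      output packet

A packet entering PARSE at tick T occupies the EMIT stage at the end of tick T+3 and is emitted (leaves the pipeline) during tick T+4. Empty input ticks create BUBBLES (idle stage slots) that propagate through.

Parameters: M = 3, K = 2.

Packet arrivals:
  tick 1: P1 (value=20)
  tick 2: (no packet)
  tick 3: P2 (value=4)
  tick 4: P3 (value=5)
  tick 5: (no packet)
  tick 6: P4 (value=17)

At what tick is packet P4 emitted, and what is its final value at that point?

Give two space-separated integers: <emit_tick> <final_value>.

Answer: 10 0

Derivation:
Tick 1: [PARSE:P1(v=20,ok=F), VALIDATE:-, TRANSFORM:-, EMIT:-] out:-; in:P1
Tick 2: [PARSE:-, VALIDATE:P1(v=20,ok=F), TRANSFORM:-, EMIT:-] out:-; in:-
Tick 3: [PARSE:P2(v=4,ok=F), VALIDATE:-, TRANSFORM:P1(v=0,ok=F), EMIT:-] out:-; in:P2
Tick 4: [PARSE:P3(v=5,ok=F), VALIDATE:P2(v=4,ok=F), TRANSFORM:-, EMIT:P1(v=0,ok=F)] out:-; in:P3
Tick 5: [PARSE:-, VALIDATE:P3(v=5,ok=T), TRANSFORM:P2(v=0,ok=F), EMIT:-] out:P1(v=0); in:-
Tick 6: [PARSE:P4(v=17,ok=F), VALIDATE:-, TRANSFORM:P3(v=10,ok=T), EMIT:P2(v=0,ok=F)] out:-; in:P4
Tick 7: [PARSE:-, VALIDATE:P4(v=17,ok=F), TRANSFORM:-, EMIT:P3(v=10,ok=T)] out:P2(v=0); in:-
Tick 8: [PARSE:-, VALIDATE:-, TRANSFORM:P4(v=0,ok=F), EMIT:-] out:P3(v=10); in:-
Tick 9: [PARSE:-, VALIDATE:-, TRANSFORM:-, EMIT:P4(v=0,ok=F)] out:-; in:-
Tick 10: [PARSE:-, VALIDATE:-, TRANSFORM:-, EMIT:-] out:P4(v=0); in:-
P4: arrives tick 6, valid=False (id=4, id%3=1), emit tick 10, final value 0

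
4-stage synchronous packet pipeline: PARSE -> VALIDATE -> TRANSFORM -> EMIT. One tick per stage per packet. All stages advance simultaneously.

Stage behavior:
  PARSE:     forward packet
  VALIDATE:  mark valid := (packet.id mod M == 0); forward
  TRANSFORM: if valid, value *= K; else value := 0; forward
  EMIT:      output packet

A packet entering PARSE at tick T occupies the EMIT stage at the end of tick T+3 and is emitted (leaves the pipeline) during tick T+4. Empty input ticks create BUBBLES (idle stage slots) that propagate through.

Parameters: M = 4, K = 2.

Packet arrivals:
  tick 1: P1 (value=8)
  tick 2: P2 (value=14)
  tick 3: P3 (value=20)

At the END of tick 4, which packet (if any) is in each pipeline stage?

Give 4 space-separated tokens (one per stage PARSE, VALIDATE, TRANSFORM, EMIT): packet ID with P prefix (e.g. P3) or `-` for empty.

Answer: - P3 P2 P1

Derivation:
Tick 1: [PARSE:P1(v=8,ok=F), VALIDATE:-, TRANSFORM:-, EMIT:-] out:-; in:P1
Tick 2: [PARSE:P2(v=14,ok=F), VALIDATE:P1(v=8,ok=F), TRANSFORM:-, EMIT:-] out:-; in:P2
Tick 3: [PARSE:P3(v=20,ok=F), VALIDATE:P2(v=14,ok=F), TRANSFORM:P1(v=0,ok=F), EMIT:-] out:-; in:P3
Tick 4: [PARSE:-, VALIDATE:P3(v=20,ok=F), TRANSFORM:P2(v=0,ok=F), EMIT:P1(v=0,ok=F)] out:-; in:-
At end of tick 4: ['-', 'P3', 'P2', 'P1']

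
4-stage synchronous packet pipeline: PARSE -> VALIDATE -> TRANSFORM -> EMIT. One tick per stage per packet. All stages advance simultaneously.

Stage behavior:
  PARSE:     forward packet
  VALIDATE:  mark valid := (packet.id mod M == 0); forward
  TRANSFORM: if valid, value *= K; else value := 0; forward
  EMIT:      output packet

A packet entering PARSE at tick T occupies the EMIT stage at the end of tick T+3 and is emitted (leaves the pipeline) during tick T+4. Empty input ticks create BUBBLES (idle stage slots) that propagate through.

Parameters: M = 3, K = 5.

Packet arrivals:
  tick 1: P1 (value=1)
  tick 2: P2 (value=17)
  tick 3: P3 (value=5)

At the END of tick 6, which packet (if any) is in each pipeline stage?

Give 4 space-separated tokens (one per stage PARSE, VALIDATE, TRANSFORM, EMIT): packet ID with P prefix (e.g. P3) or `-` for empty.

Answer: - - - P3

Derivation:
Tick 1: [PARSE:P1(v=1,ok=F), VALIDATE:-, TRANSFORM:-, EMIT:-] out:-; in:P1
Tick 2: [PARSE:P2(v=17,ok=F), VALIDATE:P1(v=1,ok=F), TRANSFORM:-, EMIT:-] out:-; in:P2
Tick 3: [PARSE:P3(v=5,ok=F), VALIDATE:P2(v=17,ok=F), TRANSFORM:P1(v=0,ok=F), EMIT:-] out:-; in:P3
Tick 4: [PARSE:-, VALIDATE:P3(v=5,ok=T), TRANSFORM:P2(v=0,ok=F), EMIT:P1(v=0,ok=F)] out:-; in:-
Tick 5: [PARSE:-, VALIDATE:-, TRANSFORM:P3(v=25,ok=T), EMIT:P2(v=0,ok=F)] out:P1(v=0); in:-
Tick 6: [PARSE:-, VALIDATE:-, TRANSFORM:-, EMIT:P3(v=25,ok=T)] out:P2(v=0); in:-
At end of tick 6: ['-', '-', '-', 'P3']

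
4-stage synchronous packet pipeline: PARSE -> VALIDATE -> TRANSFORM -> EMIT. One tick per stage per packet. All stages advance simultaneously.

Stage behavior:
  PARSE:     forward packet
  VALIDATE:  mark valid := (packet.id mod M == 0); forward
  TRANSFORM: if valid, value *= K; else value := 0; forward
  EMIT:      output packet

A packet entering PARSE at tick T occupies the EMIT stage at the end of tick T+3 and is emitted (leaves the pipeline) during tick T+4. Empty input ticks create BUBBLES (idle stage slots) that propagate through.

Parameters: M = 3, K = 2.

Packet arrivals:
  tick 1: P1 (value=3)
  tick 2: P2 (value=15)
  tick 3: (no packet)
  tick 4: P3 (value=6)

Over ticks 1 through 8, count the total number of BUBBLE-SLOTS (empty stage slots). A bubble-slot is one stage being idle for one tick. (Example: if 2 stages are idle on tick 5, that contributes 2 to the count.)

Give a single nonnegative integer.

Tick 1: [PARSE:P1(v=3,ok=F), VALIDATE:-, TRANSFORM:-, EMIT:-] out:-; bubbles=3
Tick 2: [PARSE:P2(v=15,ok=F), VALIDATE:P1(v=3,ok=F), TRANSFORM:-, EMIT:-] out:-; bubbles=2
Tick 3: [PARSE:-, VALIDATE:P2(v=15,ok=F), TRANSFORM:P1(v=0,ok=F), EMIT:-] out:-; bubbles=2
Tick 4: [PARSE:P3(v=6,ok=F), VALIDATE:-, TRANSFORM:P2(v=0,ok=F), EMIT:P1(v=0,ok=F)] out:-; bubbles=1
Tick 5: [PARSE:-, VALIDATE:P3(v=6,ok=T), TRANSFORM:-, EMIT:P2(v=0,ok=F)] out:P1(v=0); bubbles=2
Tick 6: [PARSE:-, VALIDATE:-, TRANSFORM:P3(v=12,ok=T), EMIT:-] out:P2(v=0); bubbles=3
Tick 7: [PARSE:-, VALIDATE:-, TRANSFORM:-, EMIT:P3(v=12,ok=T)] out:-; bubbles=3
Tick 8: [PARSE:-, VALIDATE:-, TRANSFORM:-, EMIT:-] out:P3(v=12); bubbles=4
Total bubble-slots: 20

Answer: 20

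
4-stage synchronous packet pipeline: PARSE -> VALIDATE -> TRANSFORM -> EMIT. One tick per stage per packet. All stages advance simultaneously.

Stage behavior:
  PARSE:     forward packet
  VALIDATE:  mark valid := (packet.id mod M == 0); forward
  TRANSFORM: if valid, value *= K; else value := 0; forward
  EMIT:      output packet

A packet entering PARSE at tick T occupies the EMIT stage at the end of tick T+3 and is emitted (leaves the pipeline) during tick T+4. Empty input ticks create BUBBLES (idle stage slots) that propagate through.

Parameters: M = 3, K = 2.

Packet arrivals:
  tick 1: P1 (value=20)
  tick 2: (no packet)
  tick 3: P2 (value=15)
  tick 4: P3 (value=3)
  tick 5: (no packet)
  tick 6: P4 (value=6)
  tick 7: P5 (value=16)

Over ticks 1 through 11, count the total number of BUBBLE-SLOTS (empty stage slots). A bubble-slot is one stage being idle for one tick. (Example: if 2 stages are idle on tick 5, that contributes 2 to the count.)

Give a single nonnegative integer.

Answer: 24

Derivation:
Tick 1: [PARSE:P1(v=20,ok=F), VALIDATE:-, TRANSFORM:-, EMIT:-] out:-; bubbles=3
Tick 2: [PARSE:-, VALIDATE:P1(v=20,ok=F), TRANSFORM:-, EMIT:-] out:-; bubbles=3
Tick 3: [PARSE:P2(v=15,ok=F), VALIDATE:-, TRANSFORM:P1(v=0,ok=F), EMIT:-] out:-; bubbles=2
Tick 4: [PARSE:P3(v=3,ok=F), VALIDATE:P2(v=15,ok=F), TRANSFORM:-, EMIT:P1(v=0,ok=F)] out:-; bubbles=1
Tick 5: [PARSE:-, VALIDATE:P3(v=3,ok=T), TRANSFORM:P2(v=0,ok=F), EMIT:-] out:P1(v=0); bubbles=2
Tick 6: [PARSE:P4(v=6,ok=F), VALIDATE:-, TRANSFORM:P3(v=6,ok=T), EMIT:P2(v=0,ok=F)] out:-; bubbles=1
Tick 7: [PARSE:P5(v=16,ok=F), VALIDATE:P4(v=6,ok=F), TRANSFORM:-, EMIT:P3(v=6,ok=T)] out:P2(v=0); bubbles=1
Tick 8: [PARSE:-, VALIDATE:P5(v=16,ok=F), TRANSFORM:P4(v=0,ok=F), EMIT:-] out:P3(v=6); bubbles=2
Tick 9: [PARSE:-, VALIDATE:-, TRANSFORM:P5(v=0,ok=F), EMIT:P4(v=0,ok=F)] out:-; bubbles=2
Tick 10: [PARSE:-, VALIDATE:-, TRANSFORM:-, EMIT:P5(v=0,ok=F)] out:P4(v=0); bubbles=3
Tick 11: [PARSE:-, VALIDATE:-, TRANSFORM:-, EMIT:-] out:P5(v=0); bubbles=4
Total bubble-slots: 24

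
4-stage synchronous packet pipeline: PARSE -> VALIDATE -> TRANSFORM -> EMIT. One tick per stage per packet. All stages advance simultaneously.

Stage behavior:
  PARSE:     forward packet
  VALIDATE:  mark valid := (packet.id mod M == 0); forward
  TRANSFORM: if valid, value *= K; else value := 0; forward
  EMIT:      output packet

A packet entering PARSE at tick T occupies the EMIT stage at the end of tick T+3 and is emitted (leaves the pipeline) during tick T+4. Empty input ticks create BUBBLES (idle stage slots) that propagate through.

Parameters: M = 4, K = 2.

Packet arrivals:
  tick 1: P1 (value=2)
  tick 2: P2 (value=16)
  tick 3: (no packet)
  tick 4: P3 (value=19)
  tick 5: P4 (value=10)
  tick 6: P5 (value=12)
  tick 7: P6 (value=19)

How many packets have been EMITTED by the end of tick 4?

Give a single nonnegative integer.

Tick 1: [PARSE:P1(v=2,ok=F), VALIDATE:-, TRANSFORM:-, EMIT:-] out:-; in:P1
Tick 2: [PARSE:P2(v=16,ok=F), VALIDATE:P1(v=2,ok=F), TRANSFORM:-, EMIT:-] out:-; in:P2
Tick 3: [PARSE:-, VALIDATE:P2(v=16,ok=F), TRANSFORM:P1(v=0,ok=F), EMIT:-] out:-; in:-
Tick 4: [PARSE:P3(v=19,ok=F), VALIDATE:-, TRANSFORM:P2(v=0,ok=F), EMIT:P1(v=0,ok=F)] out:-; in:P3
Emitted by tick 4: []

Answer: 0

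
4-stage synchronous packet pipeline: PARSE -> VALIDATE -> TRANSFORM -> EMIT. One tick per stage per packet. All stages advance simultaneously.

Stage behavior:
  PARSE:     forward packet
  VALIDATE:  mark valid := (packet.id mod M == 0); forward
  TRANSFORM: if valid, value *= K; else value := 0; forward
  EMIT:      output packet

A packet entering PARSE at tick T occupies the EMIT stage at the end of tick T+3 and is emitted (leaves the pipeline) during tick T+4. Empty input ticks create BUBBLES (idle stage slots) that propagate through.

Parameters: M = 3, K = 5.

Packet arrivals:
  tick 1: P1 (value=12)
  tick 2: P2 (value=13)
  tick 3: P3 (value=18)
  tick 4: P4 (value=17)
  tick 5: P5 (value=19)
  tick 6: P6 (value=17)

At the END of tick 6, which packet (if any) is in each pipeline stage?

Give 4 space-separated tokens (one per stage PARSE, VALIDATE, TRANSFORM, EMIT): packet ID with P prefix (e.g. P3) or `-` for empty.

Answer: P6 P5 P4 P3

Derivation:
Tick 1: [PARSE:P1(v=12,ok=F), VALIDATE:-, TRANSFORM:-, EMIT:-] out:-; in:P1
Tick 2: [PARSE:P2(v=13,ok=F), VALIDATE:P1(v=12,ok=F), TRANSFORM:-, EMIT:-] out:-; in:P2
Tick 3: [PARSE:P3(v=18,ok=F), VALIDATE:P2(v=13,ok=F), TRANSFORM:P1(v=0,ok=F), EMIT:-] out:-; in:P3
Tick 4: [PARSE:P4(v=17,ok=F), VALIDATE:P3(v=18,ok=T), TRANSFORM:P2(v=0,ok=F), EMIT:P1(v=0,ok=F)] out:-; in:P4
Tick 5: [PARSE:P5(v=19,ok=F), VALIDATE:P4(v=17,ok=F), TRANSFORM:P3(v=90,ok=T), EMIT:P2(v=0,ok=F)] out:P1(v=0); in:P5
Tick 6: [PARSE:P6(v=17,ok=F), VALIDATE:P5(v=19,ok=F), TRANSFORM:P4(v=0,ok=F), EMIT:P3(v=90,ok=T)] out:P2(v=0); in:P6
At end of tick 6: ['P6', 'P5', 'P4', 'P3']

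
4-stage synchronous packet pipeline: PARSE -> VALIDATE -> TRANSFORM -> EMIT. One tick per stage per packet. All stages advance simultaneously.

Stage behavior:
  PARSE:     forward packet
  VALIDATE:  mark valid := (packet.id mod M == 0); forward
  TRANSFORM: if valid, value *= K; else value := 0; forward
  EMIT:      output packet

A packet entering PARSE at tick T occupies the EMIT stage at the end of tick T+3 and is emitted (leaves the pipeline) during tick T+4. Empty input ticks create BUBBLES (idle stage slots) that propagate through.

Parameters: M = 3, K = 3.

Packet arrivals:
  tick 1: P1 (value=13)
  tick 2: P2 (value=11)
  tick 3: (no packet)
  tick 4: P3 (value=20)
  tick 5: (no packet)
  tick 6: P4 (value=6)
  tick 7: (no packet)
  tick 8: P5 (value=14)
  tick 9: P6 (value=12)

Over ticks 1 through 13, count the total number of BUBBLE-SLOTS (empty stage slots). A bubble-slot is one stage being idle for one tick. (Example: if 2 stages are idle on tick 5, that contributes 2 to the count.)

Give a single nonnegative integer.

Answer: 28

Derivation:
Tick 1: [PARSE:P1(v=13,ok=F), VALIDATE:-, TRANSFORM:-, EMIT:-] out:-; bubbles=3
Tick 2: [PARSE:P2(v=11,ok=F), VALIDATE:P1(v=13,ok=F), TRANSFORM:-, EMIT:-] out:-; bubbles=2
Tick 3: [PARSE:-, VALIDATE:P2(v=11,ok=F), TRANSFORM:P1(v=0,ok=F), EMIT:-] out:-; bubbles=2
Tick 4: [PARSE:P3(v=20,ok=F), VALIDATE:-, TRANSFORM:P2(v=0,ok=F), EMIT:P1(v=0,ok=F)] out:-; bubbles=1
Tick 5: [PARSE:-, VALIDATE:P3(v=20,ok=T), TRANSFORM:-, EMIT:P2(v=0,ok=F)] out:P1(v=0); bubbles=2
Tick 6: [PARSE:P4(v=6,ok=F), VALIDATE:-, TRANSFORM:P3(v=60,ok=T), EMIT:-] out:P2(v=0); bubbles=2
Tick 7: [PARSE:-, VALIDATE:P4(v=6,ok=F), TRANSFORM:-, EMIT:P3(v=60,ok=T)] out:-; bubbles=2
Tick 8: [PARSE:P5(v=14,ok=F), VALIDATE:-, TRANSFORM:P4(v=0,ok=F), EMIT:-] out:P3(v=60); bubbles=2
Tick 9: [PARSE:P6(v=12,ok=F), VALIDATE:P5(v=14,ok=F), TRANSFORM:-, EMIT:P4(v=0,ok=F)] out:-; bubbles=1
Tick 10: [PARSE:-, VALIDATE:P6(v=12,ok=T), TRANSFORM:P5(v=0,ok=F), EMIT:-] out:P4(v=0); bubbles=2
Tick 11: [PARSE:-, VALIDATE:-, TRANSFORM:P6(v=36,ok=T), EMIT:P5(v=0,ok=F)] out:-; bubbles=2
Tick 12: [PARSE:-, VALIDATE:-, TRANSFORM:-, EMIT:P6(v=36,ok=T)] out:P5(v=0); bubbles=3
Tick 13: [PARSE:-, VALIDATE:-, TRANSFORM:-, EMIT:-] out:P6(v=36); bubbles=4
Total bubble-slots: 28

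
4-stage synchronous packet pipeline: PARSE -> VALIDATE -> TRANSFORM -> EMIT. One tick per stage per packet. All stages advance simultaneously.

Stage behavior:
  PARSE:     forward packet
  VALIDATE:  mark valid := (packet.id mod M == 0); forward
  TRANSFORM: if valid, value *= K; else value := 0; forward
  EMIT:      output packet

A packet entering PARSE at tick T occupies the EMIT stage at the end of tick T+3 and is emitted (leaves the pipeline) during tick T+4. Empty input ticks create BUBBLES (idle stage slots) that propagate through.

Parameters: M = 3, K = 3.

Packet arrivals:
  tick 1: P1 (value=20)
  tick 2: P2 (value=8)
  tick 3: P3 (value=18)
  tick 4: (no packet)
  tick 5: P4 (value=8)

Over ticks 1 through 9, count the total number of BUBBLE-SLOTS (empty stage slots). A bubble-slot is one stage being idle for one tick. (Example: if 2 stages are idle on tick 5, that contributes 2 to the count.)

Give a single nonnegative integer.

Answer: 20

Derivation:
Tick 1: [PARSE:P1(v=20,ok=F), VALIDATE:-, TRANSFORM:-, EMIT:-] out:-; bubbles=3
Tick 2: [PARSE:P2(v=8,ok=F), VALIDATE:P1(v=20,ok=F), TRANSFORM:-, EMIT:-] out:-; bubbles=2
Tick 3: [PARSE:P3(v=18,ok=F), VALIDATE:P2(v=8,ok=F), TRANSFORM:P1(v=0,ok=F), EMIT:-] out:-; bubbles=1
Tick 4: [PARSE:-, VALIDATE:P3(v=18,ok=T), TRANSFORM:P2(v=0,ok=F), EMIT:P1(v=0,ok=F)] out:-; bubbles=1
Tick 5: [PARSE:P4(v=8,ok=F), VALIDATE:-, TRANSFORM:P3(v=54,ok=T), EMIT:P2(v=0,ok=F)] out:P1(v=0); bubbles=1
Tick 6: [PARSE:-, VALIDATE:P4(v=8,ok=F), TRANSFORM:-, EMIT:P3(v=54,ok=T)] out:P2(v=0); bubbles=2
Tick 7: [PARSE:-, VALIDATE:-, TRANSFORM:P4(v=0,ok=F), EMIT:-] out:P3(v=54); bubbles=3
Tick 8: [PARSE:-, VALIDATE:-, TRANSFORM:-, EMIT:P4(v=0,ok=F)] out:-; bubbles=3
Tick 9: [PARSE:-, VALIDATE:-, TRANSFORM:-, EMIT:-] out:P4(v=0); bubbles=4
Total bubble-slots: 20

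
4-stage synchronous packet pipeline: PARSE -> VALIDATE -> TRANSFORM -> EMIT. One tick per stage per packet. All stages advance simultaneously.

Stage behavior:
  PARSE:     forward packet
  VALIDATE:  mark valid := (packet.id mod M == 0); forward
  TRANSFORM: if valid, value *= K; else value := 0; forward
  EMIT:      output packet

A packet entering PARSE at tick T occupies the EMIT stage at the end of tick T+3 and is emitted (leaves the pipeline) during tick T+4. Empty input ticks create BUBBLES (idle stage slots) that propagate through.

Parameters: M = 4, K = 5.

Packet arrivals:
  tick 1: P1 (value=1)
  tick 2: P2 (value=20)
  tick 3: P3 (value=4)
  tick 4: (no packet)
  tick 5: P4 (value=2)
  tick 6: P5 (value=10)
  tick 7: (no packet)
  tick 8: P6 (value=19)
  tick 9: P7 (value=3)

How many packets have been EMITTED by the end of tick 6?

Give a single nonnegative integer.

Answer: 2

Derivation:
Tick 1: [PARSE:P1(v=1,ok=F), VALIDATE:-, TRANSFORM:-, EMIT:-] out:-; in:P1
Tick 2: [PARSE:P2(v=20,ok=F), VALIDATE:P1(v=1,ok=F), TRANSFORM:-, EMIT:-] out:-; in:P2
Tick 3: [PARSE:P3(v=4,ok=F), VALIDATE:P2(v=20,ok=F), TRANSFORM:P1(v=0,ok=F), EMIT:-] out:-; in:P3
Tick 4: [PARSE:-, VALIDATE:P3(v=4,ok=F), TRANSFORM:P2(v=0,ok=F), EMIT:P1(v=0,ok=F)] out:-; in:-
Tick 5: [PARSE:P4(v=2,ok=F), VALIDATE:-, TRANSFORM:P3(v=0,ok=F), EMIT:P2(v=0,ok=F)] out:P1(v=0); in:P4
Tick 6: [PARSE:P5(v=10,ok=F), VALIDATE:P4(v=2,ok=T), TRANSFORM:-, EMIT:P3(v=0,ok=F)] out:P2(v=0); in:P5
Emitted by tick 6: ['P1', 'P2']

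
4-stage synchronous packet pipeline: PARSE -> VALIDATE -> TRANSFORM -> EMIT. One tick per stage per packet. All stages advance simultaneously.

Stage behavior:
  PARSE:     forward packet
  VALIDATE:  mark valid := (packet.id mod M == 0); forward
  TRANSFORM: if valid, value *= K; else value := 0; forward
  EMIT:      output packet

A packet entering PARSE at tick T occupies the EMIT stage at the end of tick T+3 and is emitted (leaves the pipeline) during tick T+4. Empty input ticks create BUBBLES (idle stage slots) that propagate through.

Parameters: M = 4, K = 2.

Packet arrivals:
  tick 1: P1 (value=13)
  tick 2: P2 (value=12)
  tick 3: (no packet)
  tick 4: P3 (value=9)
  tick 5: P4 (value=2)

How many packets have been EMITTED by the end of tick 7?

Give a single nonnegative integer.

Tick 1: [PARSE:P1(v=13,ok=F), VALIDATE:-, TRANSFORM:-, EMIT:-] out:-; in:P1
Tick 2: [PARSE:P2(v=12,ok=F), VALIDATE:P1(v=13,ok=F), TRANSFORM:-, EMIT:-] out:-; in:P2
Tick 3: [PARSE:-, VALIDATE:P2(v=12,ok=F), TRANSFORM:P1(v=0,ok=F), EMIT:-] out:-; in:-
Tick 4: [PARSE:P3(v=9,ok=F), VALIDATE:-, TRANSFORM:P2(v=0,ok=F), EMIT:P1(v=0,ok=F)] out:-; in:P3
Tick 5: [PARSE:P4(v=2,ok=F), VALIDATE:P3(v=9,ok=F), TRANSFORM:-, EMIT:P2(v=0,ok=F)] out:P1(v=0); in:P4
Tick 6: [PARSE:-, VALIDATE:P4(v=2,ok=T), TRANSFORM:P3(v=0,ok=F), EMIT:-] out:P2(v=0); in:-
Tick 7: [PARSE:-, VALIDATE:-, TRANSFORM:P4(v=4,ok=T), EMIT:P3(v=0,ok=F)] out:-; in:-
Emitted by tick 7: ['P1', 'P2']

Answer: 2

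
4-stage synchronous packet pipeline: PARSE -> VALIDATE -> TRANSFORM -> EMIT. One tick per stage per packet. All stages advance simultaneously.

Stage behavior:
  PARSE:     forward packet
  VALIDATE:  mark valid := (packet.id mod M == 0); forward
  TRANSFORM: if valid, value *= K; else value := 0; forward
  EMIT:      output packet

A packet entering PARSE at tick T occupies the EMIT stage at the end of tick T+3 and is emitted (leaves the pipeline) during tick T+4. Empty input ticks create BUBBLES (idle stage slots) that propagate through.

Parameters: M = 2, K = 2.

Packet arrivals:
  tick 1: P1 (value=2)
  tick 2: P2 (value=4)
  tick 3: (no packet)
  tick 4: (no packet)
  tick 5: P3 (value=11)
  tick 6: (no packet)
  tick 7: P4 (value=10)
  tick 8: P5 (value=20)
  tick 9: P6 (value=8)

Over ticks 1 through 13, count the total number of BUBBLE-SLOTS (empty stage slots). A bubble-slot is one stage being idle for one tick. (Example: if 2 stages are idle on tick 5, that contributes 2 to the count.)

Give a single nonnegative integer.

Tick 1: [PARSE:P1(v=2,ok=F), VALIDATE:-, TRANSFORM:-, EMIT:-] out:-; bubbles=3
Tick 2: [PARSE:P2(v=4,ok=F), VALIDATE:P1(v=2,ok=F), TRANSFORM:-, EMIT:-] out:-; bubbles=2
Tick 3: [PARSE:-, VALIDATE:P2(v=4,ok=T), TRANSFORM:P1(v=0,ok=F), EMIT:-] out:-; bubbles=2
Tick 4: [PARSE:-, VALIDATE:-, TRANSFORM:P2(v=8,ok=T), EMIT:P1(v=0,ok=F)] out:-; bubbles=2
Tick 5: [PARSE:P3(v=11,ok=F), VALIDATE:-, TRANSFORM:-, EMIT:P2(v=8,ok=T)] out:P1(v=0); bubbles=2
Tick 6: [PARSE:-, VALIDATE:P3(v=11,ok=F), TRANSFORM:-, EMIT:-] out:P2(v=8); bubbles=3
Tick 7: [PARSE:P4(v=10,ok=F), VALIDATE:-, TRANSFORM:P3(v=0,ok=F), EMIT:-] out:-; bubbles=2
Tick 8: [PARSE:P5(v=20,ok=F), VALIDATE:P4(v=10,ok=T), TRANSFORM:-, EMIT:P3(v=0,ok=F)] out:-; bubbles=1
Tick 9: [PARSE:P6(v=8,ok=F), VALIDATE:P5(v=20,ok=F), TRANSFORM:P4(v=20,ok=T), EMIT:-] out:P3(v=0); bubbles=1
Tick 10: [PARSE:-, VALIDATE:P6(v=8,ok=T), TRANSFORM:P5(v=0,ok=F), EMIT:P4(v=20,ok=T)] out:-; bubbles=1
Tick 11: [PARSE:-, VALIDATE:-, TRANSFORM:P6(v=16,ok=T), EMIT:P5(v=0,ok=F)] out:P4(v=20); bubbles=2
Tick 12: [PARSE:-, VALIDATE:-, TRANSFORM:-, EMIT:P6(v=16,ok=T)] out:P5(v=0); bubbles=3
Tick 13: [PARSE:-, VALIDATE:-, TRANSFORM:-, EMIT:-] out:P6(v=16); bubbles=4
Total bubble-slots: 28

Answer: 28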